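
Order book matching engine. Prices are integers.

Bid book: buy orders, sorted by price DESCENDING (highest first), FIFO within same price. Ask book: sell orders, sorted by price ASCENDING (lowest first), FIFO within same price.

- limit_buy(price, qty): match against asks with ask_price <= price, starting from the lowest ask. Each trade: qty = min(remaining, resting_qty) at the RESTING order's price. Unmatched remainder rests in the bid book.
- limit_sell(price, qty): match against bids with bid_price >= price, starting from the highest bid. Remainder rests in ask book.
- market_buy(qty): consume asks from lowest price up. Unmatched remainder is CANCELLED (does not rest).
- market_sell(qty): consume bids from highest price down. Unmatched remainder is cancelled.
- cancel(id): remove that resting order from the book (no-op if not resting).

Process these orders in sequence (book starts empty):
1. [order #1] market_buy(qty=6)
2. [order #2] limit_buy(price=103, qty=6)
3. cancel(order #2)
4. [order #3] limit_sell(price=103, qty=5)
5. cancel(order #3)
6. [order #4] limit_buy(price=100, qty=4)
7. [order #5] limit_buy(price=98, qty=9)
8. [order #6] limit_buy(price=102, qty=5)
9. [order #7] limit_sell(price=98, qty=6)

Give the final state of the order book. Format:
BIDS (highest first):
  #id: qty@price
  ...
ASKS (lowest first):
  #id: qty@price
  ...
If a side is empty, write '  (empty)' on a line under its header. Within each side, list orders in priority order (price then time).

After op 1 [order #1] market_buy(qty=6): fills=none; bids=[-] asks=[-]
After op 2 [order #2] limit_buy(price=103, qty=6): fills=none; bids=[#2:6@103] asks=[-]
After op 3 cancel(order #2): fills=none; bids=[-] asks=[-]
After op 4 [order #3] limit_sell(price=103, qty=5): fills=none; bids=[-] asks=[#3:5@103]
After op 5 cancel(order #3): fills=none; bids=[-] asks=[-]
After op 6 [order #4] limit_buy(price=100, qty=4): fills=none; bids=[#4:4@100] asks=[-]
After op 7 [order #5] limit_buy(price=98, qty=9): fills=none; bids=[#4:4@100 #5:9@98] asks=[-]
After op 8 [order #6] limit_buy(price=102, qty=5): fills=none; bids=[#6:5@102 #4:4@100 #5:9@98] asks=[-]
After op 9 [order #7] limit_sell(price=98, qty=6): fills=#6x#7:5@102 #4x#7:1@100; bids=[#4:3@100 #5:9@98] asks=[-]

Answer: BIDS (highest first):
  #4: 3@100
  #5: 9@98
ASKS (lowest first):
  (empty)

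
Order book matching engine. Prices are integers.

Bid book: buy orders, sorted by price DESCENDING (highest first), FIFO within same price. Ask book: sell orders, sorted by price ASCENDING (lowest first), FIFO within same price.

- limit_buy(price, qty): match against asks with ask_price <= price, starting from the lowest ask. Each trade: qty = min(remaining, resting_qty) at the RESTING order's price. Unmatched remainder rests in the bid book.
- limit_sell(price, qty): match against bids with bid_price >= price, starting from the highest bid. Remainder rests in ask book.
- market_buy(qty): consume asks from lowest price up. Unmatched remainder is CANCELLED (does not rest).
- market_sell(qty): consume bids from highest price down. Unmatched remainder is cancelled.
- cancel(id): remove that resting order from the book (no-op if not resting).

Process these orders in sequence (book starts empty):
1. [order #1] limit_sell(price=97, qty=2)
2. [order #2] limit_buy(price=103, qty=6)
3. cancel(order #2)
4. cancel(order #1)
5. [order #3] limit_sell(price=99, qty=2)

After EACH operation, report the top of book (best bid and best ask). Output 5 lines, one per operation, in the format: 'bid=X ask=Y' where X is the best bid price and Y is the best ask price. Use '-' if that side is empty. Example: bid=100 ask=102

Answer: bid=- ask=97
bid=103 ask=-
bid=- ask=-
bid=- ask=-
bid=- ask=99

Derivation:
After op 1 [order #1] limit_sell(price=97, qty=2): fills=none; bids=[-] asks=[#1:2@97]
After op 2 [order #2] limit_buy(price=103, qty=6): fills=#2x#1:2@97; bids=[#2:4@103] asks=[-]
After op 3 cancel(order #2): fills=none; bids=[-] asks=[-]
After op 4 cancel(order #1): fills=none; bids=[-] asks=[-]
After op 5 [order #3] limit_sell(price=99, qty=2): fills=none; bids=[-] asks=[#3:2@99]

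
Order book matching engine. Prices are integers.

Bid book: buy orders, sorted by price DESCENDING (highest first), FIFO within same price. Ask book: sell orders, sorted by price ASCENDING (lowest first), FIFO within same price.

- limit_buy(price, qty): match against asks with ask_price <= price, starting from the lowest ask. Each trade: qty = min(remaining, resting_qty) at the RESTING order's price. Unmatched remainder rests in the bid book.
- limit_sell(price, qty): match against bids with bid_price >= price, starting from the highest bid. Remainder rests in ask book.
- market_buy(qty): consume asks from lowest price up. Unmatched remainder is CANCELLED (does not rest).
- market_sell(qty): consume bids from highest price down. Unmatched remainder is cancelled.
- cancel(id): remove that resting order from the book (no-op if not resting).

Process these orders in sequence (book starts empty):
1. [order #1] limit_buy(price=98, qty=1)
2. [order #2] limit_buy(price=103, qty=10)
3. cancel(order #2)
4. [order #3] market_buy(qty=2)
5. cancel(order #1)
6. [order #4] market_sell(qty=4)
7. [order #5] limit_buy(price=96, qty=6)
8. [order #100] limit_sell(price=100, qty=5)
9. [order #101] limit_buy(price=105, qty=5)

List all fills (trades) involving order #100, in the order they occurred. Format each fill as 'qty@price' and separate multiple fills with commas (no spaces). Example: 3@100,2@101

After op 1 [order #1] limit_buy(price=98, qty=1): fills=none; bids=[#1:1@98] asks=[-]
After op 2 [order #2] limit_buy(price=103, qty=10): fills=none; bids=[#2:10@103 #1:1@98] asks=[-]
After op 3 cancel(order #2): fills=none; bids=[#1:1@98] asks=[-]
After op 4 [order #3] market_buy(qty=2): fills=none; bids=[#1:1@98] asks=[-]
After op 5 cancel(order #1): fills=none; bids=[-] asks=[-]
After op 6 [order #4] market_sell(qty=4): fills=none; bids=[-] asks=[-]
After op 7 [order #5] limit_buy(price=96, qty=6): fills=none; bids=[#5:6@96] asks=[-]
After op 8 [order #100] limit_sell(price=100, qty=5): fills=none; bids=[#5:6@96] asks=[#100:5@100]
After op 9 [order #101] limit_buy(price=105, qty=5): fills=#101x#100:5@100; bids=[#5:6@96] asks=[-]

Answer: 5@100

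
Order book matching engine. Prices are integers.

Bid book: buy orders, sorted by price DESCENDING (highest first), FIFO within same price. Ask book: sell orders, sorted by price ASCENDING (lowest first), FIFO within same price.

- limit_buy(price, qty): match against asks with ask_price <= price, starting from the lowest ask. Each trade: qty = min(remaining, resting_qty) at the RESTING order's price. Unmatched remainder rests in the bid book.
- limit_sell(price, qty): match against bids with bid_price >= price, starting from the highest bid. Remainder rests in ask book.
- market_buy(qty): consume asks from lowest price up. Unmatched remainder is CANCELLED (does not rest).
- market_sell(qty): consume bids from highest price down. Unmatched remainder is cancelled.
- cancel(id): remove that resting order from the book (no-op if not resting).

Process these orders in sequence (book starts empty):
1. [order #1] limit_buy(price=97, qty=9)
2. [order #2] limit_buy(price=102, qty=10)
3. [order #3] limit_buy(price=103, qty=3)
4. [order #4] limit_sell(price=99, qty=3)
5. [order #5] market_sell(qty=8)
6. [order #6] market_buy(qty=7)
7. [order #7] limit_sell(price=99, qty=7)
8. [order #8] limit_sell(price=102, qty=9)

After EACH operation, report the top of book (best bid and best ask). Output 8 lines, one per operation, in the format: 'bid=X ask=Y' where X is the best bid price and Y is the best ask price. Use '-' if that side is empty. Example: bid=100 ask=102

Answer: bid=97 ask=-
bid=102 ask=-
bid=103 ask=-
bid=102 ask=-
bid=102 ask=-
bid=102 ask=-
bid=97 ask=99
bid=97 ask=99

Derivation:
After op 1 [order #1] limit_buy(price=97, qty=9): fills=none; bids=[#1:9@97] asks=[-]
After op 2 [order #2] limit_buy(price=102, qty=10): fills=none; bids=[#2:10@102 #1:9@97] asks=[-]
After op 3 [order #3] limit_buy(price=103, qty=3): fills=none; bids=[#3:3@103 #2:10@102 #1:9@97] asks=[-]
After op 4 [order #4] limit_sell(price=99, qty=3): fills=#3x#4:3@103; bids=[#2:10@102 #1:9@97] asks=[-]
After op 5 [order #5] market_sell(qty=8): fills=#2x#5:8@102; bids=[#2:2@102 #1:9@97] asks=[-]
After op 6 [order #6] market_buy(qty=7): fills=none; bids=[#2:2@102 #1:9@97] asks=[-]
After op 7 [order #7] limit_sell(price=99, qty=7): fills=#2x#7:2@102; bids=[#1:9@97] asks=[#7:5@99]
After op 8 [order #8] limit_sell(price=102, qty=9): fills=none; bids=[#1:9@97] asks=[#7:5@99 #8:9@102]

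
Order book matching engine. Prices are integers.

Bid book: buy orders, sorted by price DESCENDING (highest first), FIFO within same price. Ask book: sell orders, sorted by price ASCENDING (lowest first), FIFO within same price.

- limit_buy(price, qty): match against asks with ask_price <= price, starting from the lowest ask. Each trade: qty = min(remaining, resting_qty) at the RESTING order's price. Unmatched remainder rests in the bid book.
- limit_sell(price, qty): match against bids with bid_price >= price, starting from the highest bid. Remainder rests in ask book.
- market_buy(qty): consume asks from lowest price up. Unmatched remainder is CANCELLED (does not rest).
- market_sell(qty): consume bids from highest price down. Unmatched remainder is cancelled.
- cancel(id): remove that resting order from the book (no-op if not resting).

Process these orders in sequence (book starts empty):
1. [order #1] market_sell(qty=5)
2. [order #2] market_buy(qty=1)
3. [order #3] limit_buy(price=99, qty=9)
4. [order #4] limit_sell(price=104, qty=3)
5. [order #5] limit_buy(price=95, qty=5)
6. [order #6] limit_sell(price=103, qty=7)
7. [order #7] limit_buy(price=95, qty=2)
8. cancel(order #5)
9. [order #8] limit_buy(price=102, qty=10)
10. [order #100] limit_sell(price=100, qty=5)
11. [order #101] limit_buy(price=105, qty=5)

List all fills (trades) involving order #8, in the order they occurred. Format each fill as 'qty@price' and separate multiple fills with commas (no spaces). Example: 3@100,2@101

Answer: 5@102

Derivation:
After op 1 [order #1] market_sell(qty=5): fills=none; bids=[-] asks=[-]
After op 2 [order #2] market_buy(qty=1): fills=none; bids=[-] asks=[-]
After op 3 [order #3] limit_buy(price=99, qty=9): fills=none; bids=[#3:9@99] asks=[-]
After op 4 [order #4] limit_sell(price=104, qty=3): fills=none; bids=[#3:9@99] asks=[#4:3@104]
After op 5 [order #5] limit_buy(price=95, qty=5): fills=none; bids=[#3:9@99 #5:5@95] asks=[#4:3@104]
After op 6 [order #6] limit_sell(price=103, qty=7): fills=none; bids=[#3:9@99 #5:5@95] asks=[#6:7@103 #4:3@104]
After op 7 [order #7] limit_buy(price=95, qty=2): fills=none; bids=[#3:9@99 #5:5@95 #7:2@95] asks=[#6:7@103 #4:3@104]
After op 8 cancel(order #5): fills=none; bids=[#3:9@99 #7:2@95] asks=[#6:7@103 #4:3@104]
After op 9 [order #8] limit_buy(price=102, qty=10): fills=none; bids=[#8:10@102 #3:9@99 #7:2@95] asks=[#6:7@103 #4:3@104]
After op 10 [order #100] limit_sell(price=100, qty=5): fills=#8x#100:5@102; bids=[#8:5@102 #3:9@99 #7:2@95] asks=[#6:7@103 #4:3@104]
After op 11 [order #101] limit_buy(price=105, qty=5): fills=#101x#6:5@103; bids=[#8:5@102 #3:9@99 #7:2@95] asks=[#6:2@103 #4:3@104]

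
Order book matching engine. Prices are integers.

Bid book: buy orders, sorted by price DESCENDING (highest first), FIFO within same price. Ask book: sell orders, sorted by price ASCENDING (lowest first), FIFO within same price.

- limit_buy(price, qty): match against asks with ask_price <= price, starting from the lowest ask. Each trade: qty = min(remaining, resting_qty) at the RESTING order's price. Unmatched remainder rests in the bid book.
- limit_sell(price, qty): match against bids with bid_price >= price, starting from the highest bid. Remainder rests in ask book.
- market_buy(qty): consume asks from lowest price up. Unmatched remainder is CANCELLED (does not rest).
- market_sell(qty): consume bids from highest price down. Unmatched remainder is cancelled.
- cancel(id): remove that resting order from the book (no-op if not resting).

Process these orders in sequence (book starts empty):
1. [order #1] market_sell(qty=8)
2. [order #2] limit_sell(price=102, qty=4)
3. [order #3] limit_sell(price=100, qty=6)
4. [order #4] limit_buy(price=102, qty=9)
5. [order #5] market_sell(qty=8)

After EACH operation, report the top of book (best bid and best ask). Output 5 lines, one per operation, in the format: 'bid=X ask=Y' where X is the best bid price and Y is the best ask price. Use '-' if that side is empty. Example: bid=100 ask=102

After op 1 [order #1] market_sell(qty=8): fills=none; bids=[-] asks=[-]
After op 2 [order #2] limit_sell(price=102, qty=4): fills=none; bids=[-] asks=[#2:4@102]
After op 3 [order #3] limit_sell(price=100, qty=6): fills=none; bids=[-] asks=[#3:6@100 #2:4@102]
After op 4 [order #4] limit_buy(price=102, qty=9): fills=#4x#3:6@100 #4x#2:3@102; bids=[-] asks=[#2:1@102]
After op 5 [order #5] market_sell(qty=8): fills=none; bids=[-] asks=[#2:1@102]

Answer: bid=- ask=-
bid=- ask=102
bid=- ask=100
bid=- ask=102
bid=- ask=102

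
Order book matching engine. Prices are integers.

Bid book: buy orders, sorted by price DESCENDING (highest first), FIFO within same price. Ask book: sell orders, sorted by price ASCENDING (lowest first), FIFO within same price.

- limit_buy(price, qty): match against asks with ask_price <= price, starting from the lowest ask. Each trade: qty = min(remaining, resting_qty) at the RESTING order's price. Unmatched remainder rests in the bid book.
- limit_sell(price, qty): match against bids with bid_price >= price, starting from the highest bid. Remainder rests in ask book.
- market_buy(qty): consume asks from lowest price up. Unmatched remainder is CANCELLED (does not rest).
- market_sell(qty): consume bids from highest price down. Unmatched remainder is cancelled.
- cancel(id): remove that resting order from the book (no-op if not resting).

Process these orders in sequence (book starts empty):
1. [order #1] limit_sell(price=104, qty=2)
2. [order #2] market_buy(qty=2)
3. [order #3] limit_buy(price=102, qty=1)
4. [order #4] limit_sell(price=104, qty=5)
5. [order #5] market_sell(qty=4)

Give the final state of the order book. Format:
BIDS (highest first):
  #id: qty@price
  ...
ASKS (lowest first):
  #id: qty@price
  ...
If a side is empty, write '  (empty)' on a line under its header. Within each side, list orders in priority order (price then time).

After op 1 [order #1] limit_sell(price=104, qty=2): fills=none; bids=[-] asks=[#1:2@104]
After op 2 [order #2] market_buy(qty=2): fills=#2x#1:2@104; bids=[-] asks=[-]
After op 3 [order #3] limit_buy(price=102, qty=1): fills=none; bids=[#3:1@102] asks=[-]
After op 4 [order #4] limit_sell(price=104, qty=5): fills=none; bids=[#3:1@102] asks=[#4:5@104]
After op 5 [order #5] market_sell(qty=4): fills=#3x#5:1@102; bids=[-] asks=[#4:5@104]

Answer: BIDS (highest first):
  (empty)
ASKS (lowest first):
  #4: 5@104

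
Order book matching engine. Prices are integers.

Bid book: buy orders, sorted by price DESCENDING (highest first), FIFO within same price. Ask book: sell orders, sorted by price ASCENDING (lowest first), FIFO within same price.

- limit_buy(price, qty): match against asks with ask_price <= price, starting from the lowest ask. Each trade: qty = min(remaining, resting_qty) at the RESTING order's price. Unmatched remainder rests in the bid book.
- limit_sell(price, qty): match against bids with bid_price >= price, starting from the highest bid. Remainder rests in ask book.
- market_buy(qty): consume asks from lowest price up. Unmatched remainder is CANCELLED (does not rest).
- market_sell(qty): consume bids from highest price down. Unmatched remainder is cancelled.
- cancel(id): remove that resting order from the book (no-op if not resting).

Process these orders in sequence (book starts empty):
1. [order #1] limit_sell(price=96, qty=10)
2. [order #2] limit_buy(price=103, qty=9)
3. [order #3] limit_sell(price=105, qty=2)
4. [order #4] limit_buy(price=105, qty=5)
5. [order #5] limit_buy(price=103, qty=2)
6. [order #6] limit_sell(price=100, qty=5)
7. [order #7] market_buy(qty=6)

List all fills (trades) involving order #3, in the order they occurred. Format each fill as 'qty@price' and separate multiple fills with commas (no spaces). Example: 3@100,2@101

After op 1 [order #1] limit_sell(price=96, qty=10): fills=none; bids=[-] asks=[#1:10@96]
After op 2 [order #2] limit_buy(price=103, qty=9): fills=#2x#1:9@96; bids=[-] asks=[#1:1@96]
After op 3 [order #3] limit_sell(price=105, qty=2): fills=none; bids=[-] asks=[#1:1@96 #3:2@105]
After op 4 [order #4] limit_buy(price=105, qty=5): fills=#4x#1:1@96 #4x#3:2@105; bids=[#4:2@105] asks=[-]
After op 5 [order #5] limit_buy(price=103, qty=2): fills=none; bids=[#4:2@105 #5:2@103] asks=[-]
After op 6 [order #6] limit_sell(price=100, qty=5): fills=#4x#6:2@105 #5x#6:2@103; bids=[-] asks=[#6:1@100]
After op 7 [order #7] market_buy(qty=6): fills=#7x#6:1@100; bids=[-] asks=[-]

Answer: 2@105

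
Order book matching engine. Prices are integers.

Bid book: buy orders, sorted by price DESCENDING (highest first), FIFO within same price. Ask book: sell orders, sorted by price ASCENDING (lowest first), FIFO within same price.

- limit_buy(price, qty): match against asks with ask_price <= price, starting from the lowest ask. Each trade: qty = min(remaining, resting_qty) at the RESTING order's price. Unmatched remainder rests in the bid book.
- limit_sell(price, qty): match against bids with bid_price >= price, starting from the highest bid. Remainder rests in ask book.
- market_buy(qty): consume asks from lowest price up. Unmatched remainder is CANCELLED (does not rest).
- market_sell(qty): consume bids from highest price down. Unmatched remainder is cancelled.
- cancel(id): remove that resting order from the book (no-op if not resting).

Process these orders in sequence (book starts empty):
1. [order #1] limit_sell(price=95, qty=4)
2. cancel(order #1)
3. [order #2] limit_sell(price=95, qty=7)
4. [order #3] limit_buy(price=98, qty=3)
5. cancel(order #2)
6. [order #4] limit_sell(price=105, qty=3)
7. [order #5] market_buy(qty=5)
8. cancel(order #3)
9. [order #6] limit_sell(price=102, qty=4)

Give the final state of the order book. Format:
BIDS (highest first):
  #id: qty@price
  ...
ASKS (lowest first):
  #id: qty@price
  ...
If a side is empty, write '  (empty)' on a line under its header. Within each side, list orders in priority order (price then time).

After op 1 [order #1] limit_sell(price=95, qty=4): fills=none; bids=[-] asks=[#1:4@95]
After op 2 cancel(order #1): fills=none; bids=[-] asks=[-]
After op 3 [order #2] limit_sell(price=95, qty=7): fills=none; bids=[-] asks=[#2:7@95]
After op 4 [order #3] limit_buy(price=98, qty=3): fills=#3x#2:3@95; bids=[-] asks=[#2:4@95]
After op 5 cancel(order #2): fills=none; bids=[-] asks=[-]
After op 6 [order #4] limit_sell(price=105, qty=3): fills=none; bids=[-] asks=[#4:3@105]
After op 7 [order #5] market_buy(qty=5): fills=#5x#4:3@105; bids=[-] asks=[-]
After op 8 cancel(order #3): fills=none; bids=[-] asks=[-]
After op 9 [order #6] limit_sell(price=102, qty=4): fills=none; bids=[-] asks=[#6:4@102]

Answer: BIDS (highest first):
  (empty)
ASKS (lowest first):
  #6: 4@102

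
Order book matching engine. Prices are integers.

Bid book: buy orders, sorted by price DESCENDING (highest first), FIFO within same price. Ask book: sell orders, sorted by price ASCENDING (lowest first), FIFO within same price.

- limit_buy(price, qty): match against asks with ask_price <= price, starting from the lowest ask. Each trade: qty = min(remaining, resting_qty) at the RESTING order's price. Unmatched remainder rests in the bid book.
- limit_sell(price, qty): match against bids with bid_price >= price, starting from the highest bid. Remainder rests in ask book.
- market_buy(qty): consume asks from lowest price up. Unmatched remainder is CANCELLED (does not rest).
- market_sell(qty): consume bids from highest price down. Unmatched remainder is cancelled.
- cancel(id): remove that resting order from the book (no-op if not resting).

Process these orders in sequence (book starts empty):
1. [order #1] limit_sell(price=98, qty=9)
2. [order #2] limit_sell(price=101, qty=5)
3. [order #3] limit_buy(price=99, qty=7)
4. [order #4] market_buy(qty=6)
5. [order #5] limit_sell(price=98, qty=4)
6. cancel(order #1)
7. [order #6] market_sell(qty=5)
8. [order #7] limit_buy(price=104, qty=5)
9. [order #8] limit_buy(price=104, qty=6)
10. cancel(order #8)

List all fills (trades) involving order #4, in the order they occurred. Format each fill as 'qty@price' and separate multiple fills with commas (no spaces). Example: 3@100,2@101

Answer: 2@98,4@101

Derivation:
After op 1 [order #1] limit_sell(price=98, qty=9): fills=none; bids=[-] asks=[#1:9@98]
After op 2 [order #2] limit_sell(price=101, qty=5): fills=none; bids=[-] asks=[#1:9@98 #2:5@101]
After op 3 [order #3] limit_buy(price=99, qty=7): fills=#3x#1:7@98; bids=[-] asks=[#1:2@98 #2:5@101]
After op 4 [order #4] market_buy(qty=6): fills=#4x#1:2@98 #4x#2:4@101; bids=[-] asks=[#2:1@101]
After op 5 [order #5] limit_sell(price=98, qty=4): fills=none; bids=[-] asks=[#5:4@98 #2:1@101]
After op 6 cancel(order #1): fills=none; bids=[-] asks=[#5:4@98 #2:1@101]
After op 7 [order #6] market_sell(qty=5): fills=none; bids=[-] asks=[#5:4@98 #2:1@101]
After op 8 [order #7] limit_buy(price=104, qty=5): fills=#7x#5:4@98 #7x#2:1@101; bids=[-] asks=[-]
After op 9 [order #8] limit_buy(price=104, qty=6): fills=none; bids=[#8:6@104] asks=[-]
After op 10 cancel(order #8): fills=none; bids=[-] asks=[-]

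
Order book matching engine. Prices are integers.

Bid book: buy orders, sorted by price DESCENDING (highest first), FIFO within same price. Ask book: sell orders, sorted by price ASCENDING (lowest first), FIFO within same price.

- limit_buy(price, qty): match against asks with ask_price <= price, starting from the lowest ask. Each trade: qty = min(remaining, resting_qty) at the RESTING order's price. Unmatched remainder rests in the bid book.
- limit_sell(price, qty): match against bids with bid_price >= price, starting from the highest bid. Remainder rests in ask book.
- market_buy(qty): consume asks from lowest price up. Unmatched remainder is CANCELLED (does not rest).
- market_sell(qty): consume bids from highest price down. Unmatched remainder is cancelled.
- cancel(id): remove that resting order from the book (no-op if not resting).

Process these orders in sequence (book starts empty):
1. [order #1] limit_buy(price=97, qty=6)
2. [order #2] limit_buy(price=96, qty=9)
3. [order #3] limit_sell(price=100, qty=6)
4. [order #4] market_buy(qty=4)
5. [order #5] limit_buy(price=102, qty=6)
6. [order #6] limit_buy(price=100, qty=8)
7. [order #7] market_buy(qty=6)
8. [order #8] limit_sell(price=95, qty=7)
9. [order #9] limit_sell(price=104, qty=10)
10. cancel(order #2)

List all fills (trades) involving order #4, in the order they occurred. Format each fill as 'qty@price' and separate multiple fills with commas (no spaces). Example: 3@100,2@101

After op 1 [order #1] limit_buy(price=97, qty=6): fills=none; bids=[#1:6@97] asks=[-]
After op 2 [order #2] limit_buy(price=96, qty=9): fills=none; bids=[#1:6@97 #2:9@96] asks=[-]
After op 3 [order #3] limit_sell(price=100, qty=6): fills=none; bids=[#1:6@97 #2:9@96] asks=[#3:6@100]
After op 4 [order #4] market_buy(qty=4): fills=#4x#3:4@100; bids=[#1:6@97 #2:9@96] asks=[#3:2@100]
After op 5 [order #5] limit_buy(price=102, qty=6): fills=#5x#3:2@100; bids=[#5:4@102 #1:6@97 #2:9@96] asks=[-]
After op 6 [order #6] limit_buy(price=100, qty=8): fills=none; bids=[#5:4@102 #6:8@100 #1:6@97 #2:9@96] asks=[-]
After op 7 [order #7] market_buy(qty=6): fills=none; bids=[#5:4@102 #6:8@100 #1:6@97 #2:9@96] asks=[-]
After op 8 [order #8] limit_sell(price=95, qty=7): fills=#5x#8:4@102 #6x#8:3@100; bids=[#6:5@100 #1:6@97 #2:9@96] asks=[-]
After op 9 [order #9] limit_sell(price=104, qty=10): fills=none; bids=[#6:5@100 #1:6@97 #2:9@96] asks=[#9:10@104]
After op 10 cancel(order #2): fills=none; bids=[#6:5@100 #1:6@97] asks=[#9:10@104]

Answer: 4@100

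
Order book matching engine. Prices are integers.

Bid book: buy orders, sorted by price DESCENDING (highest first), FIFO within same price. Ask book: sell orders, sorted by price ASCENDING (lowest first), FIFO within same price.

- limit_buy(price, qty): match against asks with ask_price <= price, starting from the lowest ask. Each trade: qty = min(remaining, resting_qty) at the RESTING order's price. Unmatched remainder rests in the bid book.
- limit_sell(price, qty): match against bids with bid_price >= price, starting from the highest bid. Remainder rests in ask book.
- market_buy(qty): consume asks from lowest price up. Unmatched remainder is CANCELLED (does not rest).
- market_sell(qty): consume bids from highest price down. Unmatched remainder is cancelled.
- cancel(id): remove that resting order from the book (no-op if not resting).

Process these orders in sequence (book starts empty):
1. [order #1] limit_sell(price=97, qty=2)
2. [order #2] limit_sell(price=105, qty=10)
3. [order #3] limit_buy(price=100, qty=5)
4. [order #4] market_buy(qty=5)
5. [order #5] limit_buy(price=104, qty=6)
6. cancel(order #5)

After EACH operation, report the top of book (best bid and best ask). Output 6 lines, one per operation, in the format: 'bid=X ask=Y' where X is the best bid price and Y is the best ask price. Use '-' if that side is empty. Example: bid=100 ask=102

After op 1 [order #1] limit_sell(price=97, qty=2): fills=none; bids=[-] asks=[#1:2@97]
After op 2 [order #2] limit_sell(price=105, qty=10): fills=none; bids=[-] asks=[#1:2@97 #2:10@105]
After op 3 [order #3] limit_buy(price=100, qty=5): fills=#3x#1:2@97; bids=[#3:3@100] asks=[#2:10@105]
After op 4 [order #4] market_buy(qty=5): fills=#4x#2:5@105; bids=[#3:3@100] asks=[#2:5@105]
After op 5 [order #5] limit_buy(price=104, qty=6): fills=none; bids=[#5:6@104 #3:3@100] asks=[#2:5@105]
After op 6 cancel(order #5): fills=none; bids=[#3:3@100] asks=[#2:5@105]

Answer: bid=- ask=97
bid=- ask=97
bid=100 ask=105
bid=100 ask=105
bid=104 ask=105
bid=100 ask=105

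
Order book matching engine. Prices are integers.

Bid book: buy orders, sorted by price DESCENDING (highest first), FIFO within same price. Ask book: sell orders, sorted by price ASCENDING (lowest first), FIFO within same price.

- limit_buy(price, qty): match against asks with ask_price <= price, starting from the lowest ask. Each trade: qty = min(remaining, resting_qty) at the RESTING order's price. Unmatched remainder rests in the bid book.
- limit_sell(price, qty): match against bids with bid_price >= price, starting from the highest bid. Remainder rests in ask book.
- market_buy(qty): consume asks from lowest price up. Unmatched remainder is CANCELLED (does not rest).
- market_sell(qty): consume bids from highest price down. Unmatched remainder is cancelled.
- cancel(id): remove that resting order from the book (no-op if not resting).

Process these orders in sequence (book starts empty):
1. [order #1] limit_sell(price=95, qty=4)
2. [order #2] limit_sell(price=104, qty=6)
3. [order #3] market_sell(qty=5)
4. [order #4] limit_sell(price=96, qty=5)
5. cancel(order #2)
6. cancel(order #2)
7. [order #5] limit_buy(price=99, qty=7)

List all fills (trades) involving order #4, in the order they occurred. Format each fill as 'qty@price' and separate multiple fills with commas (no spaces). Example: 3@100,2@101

Answer: 3@96

Derivation:
After op 1 [order #1] limit_sell(price=95, qty=4): fills=none; bids=[-] asks=[#1:4@95]
After op 2 [order #2] limit_sell(price=104, qty=6): fills=none; bids=[-] asks=[#1:4@95 #2:6@104]
After op 3 [order #3] market_sell(qty=5): fills=none; bids=[-] asks=[#1:4@95 #2:6@104]
After op 4 [order #4] limit_sell(price=96, qty=5): fills=none; bids=[-] asks=[#1:4@95 #4:5@96 #2:6@104]
After op 5 cancel(order #2): fills=none; bids=[-] asks=[#1:4@95 #4:5@96]
After op 6 cancel(order #2): fills=none; bids=[-] asks=[#1:4@95 #4:5@96]
After op 7 [order #5] limit_buy(price=99, qty=7): fills=#5x#1:4@95 #5x#4:3@96; bids=[-] asks=[#4:2@96]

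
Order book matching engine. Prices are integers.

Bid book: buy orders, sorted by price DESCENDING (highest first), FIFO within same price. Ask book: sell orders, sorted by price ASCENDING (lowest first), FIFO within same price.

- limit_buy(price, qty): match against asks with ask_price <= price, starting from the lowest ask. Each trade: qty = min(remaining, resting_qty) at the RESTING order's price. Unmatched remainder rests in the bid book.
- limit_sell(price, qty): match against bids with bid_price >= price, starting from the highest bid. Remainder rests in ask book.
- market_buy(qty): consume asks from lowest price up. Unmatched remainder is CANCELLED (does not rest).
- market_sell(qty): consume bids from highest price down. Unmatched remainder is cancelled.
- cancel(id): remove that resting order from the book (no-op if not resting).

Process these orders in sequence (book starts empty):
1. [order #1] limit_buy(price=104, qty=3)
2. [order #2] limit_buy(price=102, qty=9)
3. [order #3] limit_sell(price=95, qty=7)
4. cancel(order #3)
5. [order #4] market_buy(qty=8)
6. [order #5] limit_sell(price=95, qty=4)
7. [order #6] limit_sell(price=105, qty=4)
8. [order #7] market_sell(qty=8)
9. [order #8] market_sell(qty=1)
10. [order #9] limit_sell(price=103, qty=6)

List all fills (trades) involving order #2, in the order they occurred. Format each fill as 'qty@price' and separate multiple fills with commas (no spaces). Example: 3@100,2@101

After op 1 [order #1] limit_buy(price=104, qty=3): fills=none; bids=[#1:3@104] asks=[-]
After op 2 [order #2] limit_buy(price=102, qty=9): fills=none; bids=[#1:3@104 #2:9@102] asks=[-]
After op 3 [order #3] limit_sell(price=95, qty=7): fills=#1x#3:3@104 #2x#3:4@102; bids=[#2:5@102] asks=[-]
After op 4 cancel(order #3): fills=none; bids=[#2:5@102] asks=[-]
After op 5 [order #4] market_buy(qty=8): fills=none; bids=[#2:5@102] asks=[-]
After op 6 [order #5] limit_sell(price=95, qty=4): fills=#2x#5:4@102; bids=[#2:1@102] asks=[-]
After op 7 [order #6] limit_sell(price=105, qty=4): fills=none; bids=[#2:1@102] asks=[#6:4@105]
After op 8 [order #7] market_sell(qty=8): fills=#2x#7:1@102; bids=[-] asks=[#6:4@105]
After op 9 [order #8] market_sell(qty=1): fills=none; bids=[-] asks=[#6:4@105]
After op 10 [order #9] limit_sell(price=103, qty=6): fills=none; bids=[-] asks=[#9:6@103 #6:4@105]

Answer: 4@102,4@102,1@102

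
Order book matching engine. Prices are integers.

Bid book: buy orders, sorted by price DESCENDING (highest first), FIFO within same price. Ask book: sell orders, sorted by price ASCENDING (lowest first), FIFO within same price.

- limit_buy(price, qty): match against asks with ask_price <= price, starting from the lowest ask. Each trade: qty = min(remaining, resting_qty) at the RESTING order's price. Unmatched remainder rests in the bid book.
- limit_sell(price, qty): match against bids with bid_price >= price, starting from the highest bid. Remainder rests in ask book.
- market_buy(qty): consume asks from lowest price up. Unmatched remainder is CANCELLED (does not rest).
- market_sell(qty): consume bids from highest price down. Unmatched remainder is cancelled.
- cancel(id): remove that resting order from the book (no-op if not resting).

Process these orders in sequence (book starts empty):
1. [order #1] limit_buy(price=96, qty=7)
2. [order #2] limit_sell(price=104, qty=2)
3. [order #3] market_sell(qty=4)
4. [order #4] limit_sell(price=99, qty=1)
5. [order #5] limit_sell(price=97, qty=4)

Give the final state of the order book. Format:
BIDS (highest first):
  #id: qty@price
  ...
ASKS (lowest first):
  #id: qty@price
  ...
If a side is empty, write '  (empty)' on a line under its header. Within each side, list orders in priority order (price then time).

Answer: BIDS (highest first):
  #1: 3@96
ASKS (lowest first):
  #5: 4@97
  #4: 1@99
  #2: 2@104

Derivation:
After op 1 [order #1] limit_buy(price=96, qty=7): fills=none; bids=[#1:7@96] asks=[-]
After op 2 [order #2] limit_sell(price=104, qty=2): fills=none; bids=[#1:7@96] asks=[#2:2@104]
After op 3 [order #3] market_sell(qty=4): fills=#1x#3:4@96; bids=[#1:3@96] asks=[#2:2@104]
After op 4 [order #4] limit_sell(price=99, qty=1): fills=none; bids=[#1:3@96] asks=[#4:1@99 #2:2@104]
After op 5 [order #5] limit_sell(price=97, qty=4): fills=none; bids=[#1:3@96] asks=[#5:4@97 #4:1@99 #2:2@104]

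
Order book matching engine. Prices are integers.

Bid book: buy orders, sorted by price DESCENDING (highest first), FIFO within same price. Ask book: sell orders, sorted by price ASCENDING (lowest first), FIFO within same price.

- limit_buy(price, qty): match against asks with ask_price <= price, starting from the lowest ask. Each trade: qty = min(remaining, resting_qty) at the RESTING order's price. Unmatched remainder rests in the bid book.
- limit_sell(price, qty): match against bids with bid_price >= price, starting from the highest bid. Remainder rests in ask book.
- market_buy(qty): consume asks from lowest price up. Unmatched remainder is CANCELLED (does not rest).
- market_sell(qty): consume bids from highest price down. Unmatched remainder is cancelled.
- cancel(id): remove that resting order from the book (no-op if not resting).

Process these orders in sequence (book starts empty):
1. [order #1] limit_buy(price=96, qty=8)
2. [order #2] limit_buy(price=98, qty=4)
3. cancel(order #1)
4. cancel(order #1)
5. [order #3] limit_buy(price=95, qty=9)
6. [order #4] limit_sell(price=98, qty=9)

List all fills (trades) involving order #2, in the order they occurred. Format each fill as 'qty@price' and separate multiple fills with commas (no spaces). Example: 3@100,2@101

After op 1 [order #1] limit_buy(price=96, qty=8): fills=none; bids=[#1:8@96] asks=[-]
After op 2 [order #2] limit_buy(price=98, qty=4): fills=none; bids=[#2:4@98 #1:8@96] asks=[-]
After op 3 cancel(order #1): fills=none; bids=[#2:4@98] asks=[-]
After op 4 cancel(order #1): fills=none; bids=[#2:4@98] asks=[-]
After op 5 [order #3] limit_buy(price=95, qty=9): fills=none; bids=[#2:4@98 #3:9@95] asks=[-]
After op 6 [order #4] limit_sell(price=98, qty=9): fills=#2x#4:4@98; bids=[#3:9@95] asks=[#4:5@98]

Answer: 4@98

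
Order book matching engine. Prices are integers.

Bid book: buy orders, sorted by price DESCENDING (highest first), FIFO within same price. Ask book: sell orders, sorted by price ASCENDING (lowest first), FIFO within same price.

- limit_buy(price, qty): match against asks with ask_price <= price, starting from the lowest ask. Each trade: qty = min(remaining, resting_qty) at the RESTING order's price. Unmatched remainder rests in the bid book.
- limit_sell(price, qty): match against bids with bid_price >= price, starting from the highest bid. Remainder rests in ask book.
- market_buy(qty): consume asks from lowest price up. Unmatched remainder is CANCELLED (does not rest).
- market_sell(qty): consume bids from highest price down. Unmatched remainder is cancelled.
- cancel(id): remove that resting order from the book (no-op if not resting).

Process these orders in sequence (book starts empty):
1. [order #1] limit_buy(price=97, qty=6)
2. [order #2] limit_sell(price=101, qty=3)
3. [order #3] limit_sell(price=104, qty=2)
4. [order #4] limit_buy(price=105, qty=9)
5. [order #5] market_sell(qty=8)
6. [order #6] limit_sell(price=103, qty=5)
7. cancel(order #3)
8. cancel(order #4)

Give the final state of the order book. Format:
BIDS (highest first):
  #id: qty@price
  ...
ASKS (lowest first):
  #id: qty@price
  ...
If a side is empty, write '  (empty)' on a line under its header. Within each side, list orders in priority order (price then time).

Answer: BIDS (highest first):
  #1: 2@97
ASKS (lowest first):
  #6: 5@103

Derivation:
After op 1 [order #1] limit_buy(price=97, qty=6): fills=none; bids=[#1:6@97] asks=[-]
After op 2 [order #2] limit_sell(price=101, qty=3): fills=none; bids=[#1:6@97] asks=[#2:3@101]
After op 3 [order #3] limit_sell(price=104, qty=2): fills=none; bids=[#1:6@97] asks=[#2:3@101 #3:2@104]
After op 4 [order #4] limit_buy(price=105, qty=9): fills=#4x#2:3@101 #4x#3:2@104; bids=[#4:4@105 #1:6@97] asks=[-]
After op 5 [order #5] market_sell(qty=8): fills=#4x#5:4@105 #1x#5:4@97; bids=[#1:2@97] asks=[-]
After op 6 [order #6] limit_sell(price=103, qty=5): fills=none; bids=[#1:2@97] asks=[#6:5@103]
After op 7 cancel(order #3): fills=none; bids=[#1:2@97] asks=[#6:5@103]
After op 8 cancel(order #4): fills=none; bids=[#1:2@97] asks=[#6:5@103]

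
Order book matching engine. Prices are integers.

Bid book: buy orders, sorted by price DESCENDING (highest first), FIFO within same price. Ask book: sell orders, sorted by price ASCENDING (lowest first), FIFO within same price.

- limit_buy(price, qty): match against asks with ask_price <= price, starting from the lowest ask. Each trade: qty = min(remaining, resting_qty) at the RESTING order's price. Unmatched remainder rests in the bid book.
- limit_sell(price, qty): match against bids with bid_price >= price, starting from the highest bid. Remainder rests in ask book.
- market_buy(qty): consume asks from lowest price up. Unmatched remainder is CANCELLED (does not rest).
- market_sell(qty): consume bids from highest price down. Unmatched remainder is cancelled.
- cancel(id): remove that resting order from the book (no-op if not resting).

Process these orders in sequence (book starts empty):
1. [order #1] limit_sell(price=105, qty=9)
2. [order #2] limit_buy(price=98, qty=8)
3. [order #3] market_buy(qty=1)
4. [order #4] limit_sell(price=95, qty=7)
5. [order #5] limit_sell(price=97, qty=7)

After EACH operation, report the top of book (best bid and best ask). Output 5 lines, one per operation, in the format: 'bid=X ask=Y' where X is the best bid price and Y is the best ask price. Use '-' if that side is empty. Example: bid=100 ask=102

Answer: bid=- ask=105
bid=98 ask=105
bid=98 ask=105
bid=98 ask=105
bid=- ask=97

Derivation:
After op 1 [order #1] limit_sell(price=105, qty=9): fills=none; bids=[-] asks=[#1:9@105]
After op 2 [order #2] limit_buy(price=98, qty=8): fills=none; bids=[#2:8@98] asks=[#1:9@105]
After op 3 [order #3] market_buy(qty=1): fills=#3x#1:1@105; bids=[#2:8@98] asks=[#1:8@105]
After op 4 [order #4] limit_sell(price=95, qty=7): fills=#2x#4:7@98; bids=[#2:1@98] asks=[#1:8@105]
After op 5 [order #5] limit_sell(price=97, qty=7): fills=#2x#5:1@98; bids=[-] asks=[#5:6@97 #1:8@105]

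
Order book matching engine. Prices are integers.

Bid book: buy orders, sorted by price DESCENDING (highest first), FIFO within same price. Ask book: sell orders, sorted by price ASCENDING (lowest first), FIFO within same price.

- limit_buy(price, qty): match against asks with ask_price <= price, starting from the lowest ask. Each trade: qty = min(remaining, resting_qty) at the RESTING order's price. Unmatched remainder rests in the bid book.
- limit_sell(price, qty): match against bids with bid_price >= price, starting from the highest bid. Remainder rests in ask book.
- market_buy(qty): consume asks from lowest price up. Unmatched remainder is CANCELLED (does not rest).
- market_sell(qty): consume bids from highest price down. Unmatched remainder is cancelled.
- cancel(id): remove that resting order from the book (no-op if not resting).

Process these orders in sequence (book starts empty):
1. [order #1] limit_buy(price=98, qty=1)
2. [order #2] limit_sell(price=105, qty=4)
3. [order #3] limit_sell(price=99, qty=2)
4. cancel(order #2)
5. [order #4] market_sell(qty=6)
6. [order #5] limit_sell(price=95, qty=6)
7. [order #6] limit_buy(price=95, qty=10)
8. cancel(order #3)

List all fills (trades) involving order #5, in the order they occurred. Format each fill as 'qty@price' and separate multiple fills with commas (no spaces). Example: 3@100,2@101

After op 1 [order #1] limit_buy(price=98, qty=1): fills=none; bids=[#1:1@98] asks=[-]
After op 2 [order #2] limit_sell(price=105, qty=4): fills=none; bids=[#1:1@98] asks=[#2:4@105]
After op 3 [order #3] limit_sell(price=99, qty=2): fills=none; bids=[#1:1@98] asks=[#3:2@99 #2:4@105]
After op 4 cancel(order #2): fills=none; bids=[#1:1@98] asks=[#3:2@99]
After op 5 [order #4] market_sell(qty=6): fills=#1x#4:1@98; bids=[-] asks=[#3:2@99]
After op 6 [order #5] limit_sell(price=95, qty=6): fills=none; bids=[-] asks=[#5:6@95 #3:2@99]
After op 7 [order #6] limit_buy(price=95, qty=10): fills=#6x#5:6@95; bids=[#6:4@95] asks=[#3:2@99]
After op 8 cancel(order #3): fills=none; bids=[#6:4@95] asks=[-]

Answer: 6@95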